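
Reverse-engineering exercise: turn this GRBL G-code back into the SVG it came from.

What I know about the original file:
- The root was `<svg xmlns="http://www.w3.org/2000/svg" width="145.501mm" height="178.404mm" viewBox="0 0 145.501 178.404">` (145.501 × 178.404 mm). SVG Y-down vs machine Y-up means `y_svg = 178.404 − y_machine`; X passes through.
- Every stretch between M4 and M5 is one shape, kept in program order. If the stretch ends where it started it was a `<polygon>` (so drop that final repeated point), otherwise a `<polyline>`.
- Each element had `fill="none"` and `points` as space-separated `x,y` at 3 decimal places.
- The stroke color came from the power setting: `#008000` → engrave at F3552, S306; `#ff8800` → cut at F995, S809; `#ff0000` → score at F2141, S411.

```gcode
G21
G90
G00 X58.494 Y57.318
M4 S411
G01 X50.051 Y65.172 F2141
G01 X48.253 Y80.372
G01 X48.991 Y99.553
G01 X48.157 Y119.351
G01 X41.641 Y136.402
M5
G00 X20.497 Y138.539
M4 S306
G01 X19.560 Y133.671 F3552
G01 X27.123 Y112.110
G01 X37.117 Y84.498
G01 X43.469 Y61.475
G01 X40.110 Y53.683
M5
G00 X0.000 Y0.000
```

<svg xmlns="http://www.w3.org/2000/svg" width="145.501mm" height="178.404mm" viewBox="0 0 145.501 178.404">
  <polyline points="58.494,121.086 50.051,113.232 48.253,98.032 48.991,78.851 48.157,59.053 41.641,42.002" fill="none" stroke="#ff0000"/>
  <polyline points="20.497,39.865 19.560,44.733 27.123,66.294 37.117,93.906 43.469,116.929 40.110,124.721" fill="none" stroke="#008000"/>
</svg>

Machine Y-up, SVG Y-down with viewBox height 178.404, so y_svg = 178.404 − y_machine; X carries over.

Run 1: power S411 maps to stroke `#ff0000` (score). The run is open, so emit a `<polyline>` with points (Y-flipped): 58.494,121.086 50.051,113.232 48.253,98.032 48.991,78.851 48.157,59.053 41.641,42.002.

Run 2: power S306 maps to stroke `#008000` (engrave). The run is open, so emit a `<polyline>` with points (Y-flipped): 20.497,39.865 19.560,44.733 27.123,66.294 37.117,93.906 43.469,116.929 40.110,124.721.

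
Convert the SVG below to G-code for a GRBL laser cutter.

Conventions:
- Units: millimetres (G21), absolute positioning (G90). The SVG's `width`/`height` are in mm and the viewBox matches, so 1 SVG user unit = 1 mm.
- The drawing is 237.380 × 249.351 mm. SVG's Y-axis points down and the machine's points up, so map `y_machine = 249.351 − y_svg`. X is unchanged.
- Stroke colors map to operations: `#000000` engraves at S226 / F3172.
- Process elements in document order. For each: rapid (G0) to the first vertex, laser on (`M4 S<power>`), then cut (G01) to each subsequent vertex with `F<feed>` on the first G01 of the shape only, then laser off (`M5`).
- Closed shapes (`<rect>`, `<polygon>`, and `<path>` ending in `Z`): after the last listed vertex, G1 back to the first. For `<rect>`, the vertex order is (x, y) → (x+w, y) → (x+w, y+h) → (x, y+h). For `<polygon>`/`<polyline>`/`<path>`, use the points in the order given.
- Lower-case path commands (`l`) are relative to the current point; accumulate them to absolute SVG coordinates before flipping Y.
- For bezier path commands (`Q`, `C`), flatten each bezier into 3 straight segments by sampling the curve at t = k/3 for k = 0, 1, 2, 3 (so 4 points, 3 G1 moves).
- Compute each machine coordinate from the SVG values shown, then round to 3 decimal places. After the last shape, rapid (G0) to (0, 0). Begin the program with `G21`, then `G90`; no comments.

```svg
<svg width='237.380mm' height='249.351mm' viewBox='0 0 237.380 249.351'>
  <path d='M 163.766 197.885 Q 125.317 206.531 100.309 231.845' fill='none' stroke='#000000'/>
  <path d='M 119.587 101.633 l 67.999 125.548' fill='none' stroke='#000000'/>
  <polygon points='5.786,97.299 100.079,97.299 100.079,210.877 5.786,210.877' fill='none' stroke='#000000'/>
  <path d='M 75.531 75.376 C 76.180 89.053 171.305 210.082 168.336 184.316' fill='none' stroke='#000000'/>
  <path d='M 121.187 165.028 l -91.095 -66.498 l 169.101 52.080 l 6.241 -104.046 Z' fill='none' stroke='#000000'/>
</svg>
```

G21
G90
G0 X163.766 Y51.466
M4 S226
G01 X139.627 Y43.850 F3172
G01 X118.474 Y32.530
G01 X100.309 Y17.506
M5
G0 X119.587 Y147.718
M4 S226
G01 X187.586 Y22.170 F3172
M5
G0 X5.786 Y152.052
M4 S226
G01 X100.079 Y152.052 F3172
G01 X100.079 Y38.474
G01 X5.786 Y38.474
G01 X5.786 Y152.052
M5
G0 X75.531 Y173.975
M4 S226
G01 X100.540 Y133.927 F3172
G01 X145.739 Y78.788
G01 X168.336 Y65.035
M5
G0 X121.187 Y84.323
M4 S226
G01 X30.092 Y150.821 F3172
G01 X199.193 Y98.741
G01 X205.434 Y202.787
G01 X121.187 Y84.323
M5
G0 X0.000 Y0.000

Since the viewBox matches the mm dimensions, user units are millimetres directly. The only transform is the Y-flip y_m = 249.351 − y_svg.

Shape 1 is a quadratic bezier drawn with `<path>`. Its stroke #000000 means engrave at S226, F3172. After flipping Y the toolpath is (163.766,51.466) → (139.627,43.850) → (118.474,32.530) → (100.309,17.506).

Shape 2 is a line segment drawn with `<path>`. Its stroke #000000 means engrave at S226, F3172. After flipping Y the toolpath is (119.587,147.718) → (187.586,22.170).

Shape 3 is a rectangle drawn with `<polygon>`. Its stroke #000000 means engrave at S226, F3172. After flipping Y the toolpath is (5.786,152.052) → (100.079,152.052) → (100.079,38.474) → (5.786,38.474) → (5.786,152.052), returning to the start.

Shape 4 is a cubic bezier drawn with `<path>`. Its stroke #000000 means engrave at S226, F3172. After flipping Y the toolpath is (75.531,173.975) → (100.540,133.927) → (145.739,78.788) → (168.336,65.035).

Shape 5 is a closed polygon drawn with `<path>`. Its stroke #000000 means engrave at S226, F3172. After flipping Y the toolpath is (121.187,84.323) → (30.092,150.821) → (199.193,98.741) → (205.434,202.787) → (121.187,84.323), returning to the start.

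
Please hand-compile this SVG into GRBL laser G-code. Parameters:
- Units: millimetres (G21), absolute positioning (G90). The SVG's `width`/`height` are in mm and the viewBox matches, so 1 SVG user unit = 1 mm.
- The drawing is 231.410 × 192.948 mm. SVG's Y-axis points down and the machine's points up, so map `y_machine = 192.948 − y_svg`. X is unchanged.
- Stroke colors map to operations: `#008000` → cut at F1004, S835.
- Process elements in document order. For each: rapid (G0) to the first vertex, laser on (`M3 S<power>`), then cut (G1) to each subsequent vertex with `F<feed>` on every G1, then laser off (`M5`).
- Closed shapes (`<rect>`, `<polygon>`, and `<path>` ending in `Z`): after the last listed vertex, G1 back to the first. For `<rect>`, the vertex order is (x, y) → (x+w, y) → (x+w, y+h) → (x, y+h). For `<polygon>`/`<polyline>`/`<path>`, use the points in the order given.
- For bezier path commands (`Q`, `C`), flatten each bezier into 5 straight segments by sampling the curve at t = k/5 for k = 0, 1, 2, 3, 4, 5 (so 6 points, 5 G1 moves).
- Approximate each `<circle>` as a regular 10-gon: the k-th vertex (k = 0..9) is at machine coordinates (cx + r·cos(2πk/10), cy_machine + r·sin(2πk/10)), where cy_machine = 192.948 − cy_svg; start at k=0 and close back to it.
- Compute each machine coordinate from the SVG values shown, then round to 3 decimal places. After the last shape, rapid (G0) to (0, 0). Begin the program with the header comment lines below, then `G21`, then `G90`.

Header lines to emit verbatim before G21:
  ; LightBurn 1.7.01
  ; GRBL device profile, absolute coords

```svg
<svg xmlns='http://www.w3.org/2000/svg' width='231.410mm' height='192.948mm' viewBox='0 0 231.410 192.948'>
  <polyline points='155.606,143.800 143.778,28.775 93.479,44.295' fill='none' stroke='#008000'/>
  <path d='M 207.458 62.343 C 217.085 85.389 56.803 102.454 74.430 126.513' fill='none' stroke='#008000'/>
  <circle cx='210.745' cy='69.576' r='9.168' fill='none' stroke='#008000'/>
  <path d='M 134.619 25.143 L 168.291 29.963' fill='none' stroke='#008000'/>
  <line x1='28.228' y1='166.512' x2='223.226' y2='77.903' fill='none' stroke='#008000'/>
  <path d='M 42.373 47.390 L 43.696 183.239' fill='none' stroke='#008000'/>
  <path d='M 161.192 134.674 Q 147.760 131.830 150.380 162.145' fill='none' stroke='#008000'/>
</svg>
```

; LightBurn 1.7.01
; GRBL device profile, absolute coords
G21
G90
G0 X155.606 Y49.148
M3 S835
G1 X143.778 Y164.173 F1004
G1 X93.479 Y148.653 F1004
M5
G0 X207.458 Y130.605
M3 S835
G1 X195.628 Y117.391 F1004
G1 X159.714 Y104.990 F1004
G1 X116.414 Y92.779 F1004
G1 X82.420 Y80.135 F1004
G1 X74.430 Y66.435 F1004
M5
G0 X219.913 Y123.372
M3 S835
G1 X218.162 Y128.761 F1004
G1 X213.578 Y132.091 F1004
G1 X207.912 Y132.091 F1004
G1 X203.328 Y128.761 F1004
G1 X201.577 Y123.372 F1004
G1 X203.328 Y117.983 F1004
G1 X207.912 Y114.653 F1004
G1 X213.578 Y114.653 F1004
G1 X218.162 Y117.983 F1004
G1 X219.913 Y123.372 F1004
M5
G0 X134.619 Y167.805
M3 S835
G1 X168.291 Y162.985 F1004
M5
G0 X28.228 Y26.436
M3 S835
G1 X223.226 Y115.045 F1004
M5
G0 X42.373 Y145.558
M3 S835
G1 X43.696 Y9.709 F1004
M5
G0 X161.192 Y58.274
M3 S835
G1 X156.461 Y58.085 F1004
G1 X153.015 Y55.244 F1004
G1 X150.852 Y49.750 F1004
G1 X149.974 Y41.603 F1004
G1 X150.380 Y30.803 F1004
M5
G0 X0.000 Y0.000

1 u = 1 mm; y_m = 192.948 − y.

[1] `<polyline>` open polyline, #008000→cut S835 F1004: (155.606,49.148) → (143.778,164.173) → (93.479,148.653)

[2] `<path>` cubic bezier, #008000→cut S835 F1004: (207.458,130.605) → (195.628,117.391) → (159.714,104.990) → (116.414,92.779) → (82.420,80.135) → (74.430,66.435)

[3] `<circle>` circle, #008000→cut S835 F1004: (219.913,123.372) → (218.162,128.761) → (213.578,132.091) → (207.912,132.091) → (203.328,128.761) → (201.577,123.372) → (203.328,117.983) → (207.912,114.653) → (213.578,114.653) → (218.162,117.983) → (219.913,123.372) (closed)

[4] `<path>` line segment, #008000→cut S835 F1004: (134.619,167.805) → (168.291,162.985)

[5] `<line>` line segment, #008000→cut S835 F1004: (28.228,26.436) → (223.226,115.045)

[6] `<path>` line segment, #008000→cut S835 F1004: (42.373,145.558) → (43.696,9.709)

[7] `<path>` quadratic bezier, #008000→cut S835 F1004: (161.192,58.274) → (156.461,58.085) → (153.015,55.244) → (150.852,49.750) → (149.974,41.603) → (150.380,30.803)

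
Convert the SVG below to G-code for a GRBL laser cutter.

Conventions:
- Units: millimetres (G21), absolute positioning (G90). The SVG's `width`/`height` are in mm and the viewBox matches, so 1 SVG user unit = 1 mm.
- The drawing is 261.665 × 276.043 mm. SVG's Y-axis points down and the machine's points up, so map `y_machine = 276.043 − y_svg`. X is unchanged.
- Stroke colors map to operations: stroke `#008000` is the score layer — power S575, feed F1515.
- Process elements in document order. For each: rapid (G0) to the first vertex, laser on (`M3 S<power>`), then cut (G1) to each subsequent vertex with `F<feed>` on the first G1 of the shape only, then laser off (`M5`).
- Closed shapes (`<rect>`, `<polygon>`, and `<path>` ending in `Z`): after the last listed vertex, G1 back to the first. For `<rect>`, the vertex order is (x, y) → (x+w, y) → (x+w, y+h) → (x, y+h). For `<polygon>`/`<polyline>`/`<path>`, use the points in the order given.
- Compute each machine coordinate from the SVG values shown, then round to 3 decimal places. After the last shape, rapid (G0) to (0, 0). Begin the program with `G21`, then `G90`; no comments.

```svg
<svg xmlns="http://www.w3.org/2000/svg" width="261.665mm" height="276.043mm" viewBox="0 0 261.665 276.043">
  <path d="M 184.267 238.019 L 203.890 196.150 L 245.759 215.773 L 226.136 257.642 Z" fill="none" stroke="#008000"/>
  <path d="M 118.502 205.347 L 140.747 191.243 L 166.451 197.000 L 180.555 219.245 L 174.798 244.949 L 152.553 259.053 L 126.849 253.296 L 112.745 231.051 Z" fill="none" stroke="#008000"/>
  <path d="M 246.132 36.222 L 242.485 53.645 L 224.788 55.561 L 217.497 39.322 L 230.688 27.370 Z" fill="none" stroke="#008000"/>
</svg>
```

G21
G90
G0 X184.267 Y38.024
M3 S575
G1 X203.890 Y79.893 F1515
G1 X245.759 Y60.270
G1 X226.136 Y18.401
G1 X184.267 Y38.024
M5
G0 X118.502 Y70.696
M3 S575
G1 X140.747 Y84.800 F1515
G1 X166.451 Y79.043
G1 X180.555 Y56.798
G1 X174.798 Y31.094
G1 X152.553 Y16.990
G1 X126.849 Y22.747
G1 X112.745 Y44.992
G1 X118.502 Y70.696
M5
G0 X246.132 Y239.821
M3 S575
G1 X242.485 Y222.398 F1515
G1 X224.788 Y220.482
G1 X217.497 Y236.721
G1 X230.688 Y248.673
G1 X246.132 Y239.821
M5
G0 X0.000 Y0.000

1 u = 1 mm; y_m = 276.043 − y.

[1] `<path>` regular polygon, #008000→score S575 F1515: (184.267,38.024) → (203.890,79.893) → (245.759,60.270) → (226.136,18.401) → (184.267,38.024) (closed)

[2] `<path>` regular polygon, #008000→score S575 F1515: (118.502,70.696) → (140.747,84.800) → (166.451,79.043) → (180.555,56.798) → (174.798,31.094) → (152.553,16.990) → (126.849,22.747) → (112.745,44.992) → (118.502,70.696) (closed)

[3] `<path>` regular polygon, #008000→score S575 F1515: (246.132,239.821) → (242.485,222.398) → (224.788,220.482) → (217.497,236.721) → (230.688,248.673) → (246.132,239.821) (closed)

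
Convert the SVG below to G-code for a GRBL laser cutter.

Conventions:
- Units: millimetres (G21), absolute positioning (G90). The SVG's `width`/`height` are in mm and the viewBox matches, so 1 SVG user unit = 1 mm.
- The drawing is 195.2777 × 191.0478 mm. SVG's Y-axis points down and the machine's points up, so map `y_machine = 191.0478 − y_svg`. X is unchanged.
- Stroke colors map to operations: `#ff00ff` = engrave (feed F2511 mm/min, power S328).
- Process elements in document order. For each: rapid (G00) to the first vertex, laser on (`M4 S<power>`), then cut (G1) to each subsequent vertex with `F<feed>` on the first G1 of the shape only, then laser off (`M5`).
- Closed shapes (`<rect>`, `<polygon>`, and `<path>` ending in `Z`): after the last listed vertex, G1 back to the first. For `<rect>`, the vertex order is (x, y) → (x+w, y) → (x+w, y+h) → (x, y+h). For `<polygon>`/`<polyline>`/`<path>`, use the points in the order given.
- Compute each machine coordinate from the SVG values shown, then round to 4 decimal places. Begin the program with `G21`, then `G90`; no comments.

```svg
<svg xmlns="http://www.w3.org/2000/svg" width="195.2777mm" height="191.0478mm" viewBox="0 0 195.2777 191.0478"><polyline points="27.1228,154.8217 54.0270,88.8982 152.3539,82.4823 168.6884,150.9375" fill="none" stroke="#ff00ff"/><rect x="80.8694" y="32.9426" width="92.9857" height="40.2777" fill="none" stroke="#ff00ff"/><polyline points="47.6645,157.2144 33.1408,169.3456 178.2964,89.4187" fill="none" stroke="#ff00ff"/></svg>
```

G21
G90
G00 X27.1228 Y36.2261
M4 S328
G1 X54.0270 Y102.1496 F2511
G1 X152.3539 Y108.5655
G1 X168.6884 Y40.1103
M5
G00 X80.8694 Y158.1052
M4 S328
G1 X173.8551 Y158.1052 F2511
G1 X173.8551 Y117.8275
G1 X80.8694 Y117.8275
G1 X80.8694 Y158.1052
M5
G00 X47.6645 Y33.8334
M4 S328
G1 X33.1408 Y21.7022 F2511
G1 X178.2964 Y101.6291
M5

1 u = 1 mm; y_m = 191.0478 − y.

[1] `<polyline>` open polyline, #ff00ff→engrave S328 F2511: (27.1228,36.2261) → (54.0270,102.1496) → (152.3539,108.5655) → (168.6884,40.1103)

[2] `<rect>` rectangle, #ff00ff→engrave S328 F2511: (80.8694,158.1052) → (173.8551,158.1052) → (173.8551,117.8275) → (80.8694,117.8275) → (80.8694,158.1052) (closed)

[3] `<polyline>` open polyline, #ff00ff→engrave S328 F2511: (47.6645,33.8334) → (33.1408,21.7022) → (178.2964,101.6291)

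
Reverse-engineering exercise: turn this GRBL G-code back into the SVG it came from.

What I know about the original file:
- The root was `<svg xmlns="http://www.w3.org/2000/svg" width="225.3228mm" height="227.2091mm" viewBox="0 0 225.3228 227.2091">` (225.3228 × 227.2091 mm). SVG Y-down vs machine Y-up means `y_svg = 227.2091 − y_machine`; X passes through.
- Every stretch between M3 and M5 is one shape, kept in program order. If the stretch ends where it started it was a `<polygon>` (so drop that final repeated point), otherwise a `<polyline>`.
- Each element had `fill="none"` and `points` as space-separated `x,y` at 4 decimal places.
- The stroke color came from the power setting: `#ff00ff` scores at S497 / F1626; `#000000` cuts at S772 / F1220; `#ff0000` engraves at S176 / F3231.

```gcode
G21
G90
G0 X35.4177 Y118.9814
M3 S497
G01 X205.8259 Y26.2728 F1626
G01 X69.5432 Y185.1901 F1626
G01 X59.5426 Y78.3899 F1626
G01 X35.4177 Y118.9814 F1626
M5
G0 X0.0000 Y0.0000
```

Each laser-on run becomes one SVG element. Flip Y back into SVG space with y_svg = 227.2091 − y_machine. Every run uses S497, so all elements get stroke `#ff00ff` (score).

Run 1: The run returns to its start, so emit a `<polygon>` with points (Y-flipped): 35.4177,108.2277 205.8259,200.9363 69.5432,42.0190 59.5426,148.8192.

<svg xmlns="http://www.w3.org/2000/svg" width="225.3228mm" height="227.2091mm" viewBox="0 0 225.3228 227.2091">
  <polygon points="35.4177,108.2277 205.8259,200.9363 69.5432,42.0190 59.5426,148.8192" fill="none" stroke="#ff00ff"/>
</svg>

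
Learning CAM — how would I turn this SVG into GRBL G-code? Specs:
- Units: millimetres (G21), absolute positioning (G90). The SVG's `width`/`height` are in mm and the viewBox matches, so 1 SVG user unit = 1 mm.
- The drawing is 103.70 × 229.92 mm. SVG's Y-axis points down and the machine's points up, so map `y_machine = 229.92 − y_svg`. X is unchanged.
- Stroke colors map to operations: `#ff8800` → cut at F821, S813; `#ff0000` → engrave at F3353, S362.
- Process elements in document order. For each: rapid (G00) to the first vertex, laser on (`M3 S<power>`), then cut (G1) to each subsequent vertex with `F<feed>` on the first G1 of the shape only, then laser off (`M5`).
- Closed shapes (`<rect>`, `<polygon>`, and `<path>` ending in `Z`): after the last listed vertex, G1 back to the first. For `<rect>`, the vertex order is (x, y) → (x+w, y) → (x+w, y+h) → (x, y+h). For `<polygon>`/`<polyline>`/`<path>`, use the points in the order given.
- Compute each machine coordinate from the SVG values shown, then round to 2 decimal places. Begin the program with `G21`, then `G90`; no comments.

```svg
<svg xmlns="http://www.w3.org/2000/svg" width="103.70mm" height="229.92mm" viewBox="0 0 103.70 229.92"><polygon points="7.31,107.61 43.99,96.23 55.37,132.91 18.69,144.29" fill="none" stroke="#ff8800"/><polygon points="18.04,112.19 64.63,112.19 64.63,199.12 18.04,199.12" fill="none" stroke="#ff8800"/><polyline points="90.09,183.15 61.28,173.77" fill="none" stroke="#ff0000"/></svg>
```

G21
G90
G00 X7.31 Y122.31
M3 S813
G1 X43.99 Y133.69 F821
G1 X55.37 Y97.01
G1 X18.69 Y85.63
G1 X7.31 Y122.31
M5
G00 X18.04 Y117.73
M3 S813
G1 X64.63 Y117.73 F821
G1 X64.63 Y30.80
G1 X18.04 Y30.80
G1 X18.04 Y117.73
M5
G00 X90.09 Y46.77
M3 S362
G1 X61.28 Y56.15 F3353
M5

Since the viewBox matches the mm dimensions, user units are millimetres directly. The only transform is the Y-flip y_m = 229.92 − y_svg.

Shape 1 is a regular polygon drawn with `<polygon>`. Its stroke #ff8800 means cut at S813, F821. After flipping Y the toolpath is (7.31,122.31) → (43.99,133.69) → (55.37,97.01) → (18.69,85.63) → (7.31,122.31), returning to the start.

Shape 2 is a rectangle drawn with `<polygon>`. Its stroke #ff8800 means cut at S813, F821. After flipping Y the toolpath is (18.04,117.73) → (64.63,117.73) → (64.63,30.80) → (18.04,30.80) → (18.04,117.73), returning to the start.

Shape 3 is a line segment drawn with `<polyline>`. Its stroke #ff0000 means engrave at S362, F3353. After flipping Y the toolpath is (90.09,46.77) → (61.28,56.15).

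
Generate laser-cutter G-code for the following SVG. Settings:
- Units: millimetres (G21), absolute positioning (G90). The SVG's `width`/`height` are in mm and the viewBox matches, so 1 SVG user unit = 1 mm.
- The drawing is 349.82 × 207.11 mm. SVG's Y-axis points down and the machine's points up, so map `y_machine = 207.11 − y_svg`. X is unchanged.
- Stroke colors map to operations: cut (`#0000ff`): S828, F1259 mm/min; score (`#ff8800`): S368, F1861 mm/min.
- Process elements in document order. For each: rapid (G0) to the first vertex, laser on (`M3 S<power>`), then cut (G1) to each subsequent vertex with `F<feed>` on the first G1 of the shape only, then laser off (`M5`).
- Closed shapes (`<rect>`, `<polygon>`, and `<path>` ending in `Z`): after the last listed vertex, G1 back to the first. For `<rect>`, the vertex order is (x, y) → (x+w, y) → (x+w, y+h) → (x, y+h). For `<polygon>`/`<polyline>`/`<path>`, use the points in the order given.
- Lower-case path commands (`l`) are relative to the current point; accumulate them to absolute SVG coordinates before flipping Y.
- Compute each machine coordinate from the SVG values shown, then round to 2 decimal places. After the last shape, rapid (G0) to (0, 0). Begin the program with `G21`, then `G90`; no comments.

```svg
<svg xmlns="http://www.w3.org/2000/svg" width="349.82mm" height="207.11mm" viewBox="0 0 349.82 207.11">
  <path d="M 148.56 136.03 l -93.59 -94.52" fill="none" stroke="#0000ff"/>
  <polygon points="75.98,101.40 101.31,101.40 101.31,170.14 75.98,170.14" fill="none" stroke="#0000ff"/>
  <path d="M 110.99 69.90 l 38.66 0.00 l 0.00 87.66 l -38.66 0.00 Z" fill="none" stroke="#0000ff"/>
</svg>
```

G21
G90
G0 X148.56 Y71.08
M3 S828
G1 X54.97 Y165.60 F1259
M5
G0 X75.98 Y105.71
M3 S828
G1 X101.31 Y105.71 F1259
G1 X101.31 Y36.97
G1 X75.98 Y36.97
G1 X75.98 Y105.71
M5
G0 X110.99 Y137.21
M3 S828
G1 X149.65 Y137.21 F1259
G1 X149.65 Y49.55
G1 X110.99 Y49.55
G1 X110.99 Y137.21
M5
G0 X0.00 Y0.00

1 u = 1 mm; y_m = 207.11 − y.

[1] `<path>` line segment, #0000ff→cut S828 F1259: (148.56,71.08) → (54.97,165.60)

[2] `<polygon>` rectangle, #0000ff→cut S828 F1259: (75.98,105.71) → (101.31,105.71) → (101.31,36.97) → (75.98,36.97) → (75.98,105.71) (closed)

[3] `<path>` rectangle, #0000ff→cut S828 F1259: (110.99,137.21) → (149.65,137.21) → (149.65,49.55) → (110.99,49.55) → (110.99,137.21) (closed)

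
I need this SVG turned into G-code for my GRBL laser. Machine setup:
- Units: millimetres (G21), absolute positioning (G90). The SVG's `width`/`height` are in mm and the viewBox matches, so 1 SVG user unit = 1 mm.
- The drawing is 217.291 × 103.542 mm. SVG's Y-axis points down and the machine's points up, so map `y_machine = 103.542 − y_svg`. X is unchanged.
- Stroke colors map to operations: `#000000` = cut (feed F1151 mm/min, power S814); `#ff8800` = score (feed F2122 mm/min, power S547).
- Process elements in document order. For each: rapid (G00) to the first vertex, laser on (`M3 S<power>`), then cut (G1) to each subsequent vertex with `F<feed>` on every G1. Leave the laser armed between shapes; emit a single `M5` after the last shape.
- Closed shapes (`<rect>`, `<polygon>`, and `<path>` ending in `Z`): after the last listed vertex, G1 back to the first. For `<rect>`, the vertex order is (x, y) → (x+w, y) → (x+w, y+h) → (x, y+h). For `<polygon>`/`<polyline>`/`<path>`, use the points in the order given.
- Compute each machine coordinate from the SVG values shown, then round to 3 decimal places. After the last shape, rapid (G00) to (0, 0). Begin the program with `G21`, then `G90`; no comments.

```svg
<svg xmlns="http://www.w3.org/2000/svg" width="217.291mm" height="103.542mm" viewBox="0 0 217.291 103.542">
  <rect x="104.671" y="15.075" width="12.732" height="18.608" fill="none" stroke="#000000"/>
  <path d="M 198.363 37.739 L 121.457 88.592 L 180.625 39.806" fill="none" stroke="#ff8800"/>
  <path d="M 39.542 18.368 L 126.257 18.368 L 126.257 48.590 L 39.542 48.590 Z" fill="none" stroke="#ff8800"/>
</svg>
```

viewBox `0 0 217.291 103.542` with mm width/height → 1 unit = 1 mm. Flip: y_m = 103.542 − y_svg.

**Shape 1** — `<rect>` rectangle, stroke `#000000` → cut (S814, F1151). Machine vertices: (104.671,88.467) → (117.403,88.467) → (117.403,69.859) → (104.671,69.859) → (104.671,88.467). Closed: final G1 returns to the first vertex.

**Shape 2** — `<path>` open polyline, stroke `#ff8800` → score (S547, F2122). Machine vertices: (198.363,65.803) → (121.457,14.950) → (180.625,63.736). Open path.

**Shape 3** — `<path>` rectangle, stroke `#ff8800` → score (S547, F2122). Machine vertices: (39.542,85.174) → (126.257,85.174) → (126.257,54.952) → (39.542,54.952) → (39.542,85.174). Closed: final G1 returns to the first vertex.

G21
G90
G00 X104.671 Y88.467
M3 S814
G1 X117.403 Y88.467 F1151
G1 X117.403 Y69.859 F1151
G1 X104.671 Y69.859 F1151
G1 X104.671 Y88.467 F1151
G00 X198.363 Y65.803
M3 S547
G1 X121.457 Y14.950 F2122
G1 X180.625 Y63.736 F2122
G00 X39.542 Y85.174
M3 S547
G1 X126.257 Y85.174 F2122
G1 X126.257 Y54.952 F2122
G1 X39.542 Y54.952 F2122
G1 X39.542 Y85.174 F2122
M5
G00 X0.000 Y0.000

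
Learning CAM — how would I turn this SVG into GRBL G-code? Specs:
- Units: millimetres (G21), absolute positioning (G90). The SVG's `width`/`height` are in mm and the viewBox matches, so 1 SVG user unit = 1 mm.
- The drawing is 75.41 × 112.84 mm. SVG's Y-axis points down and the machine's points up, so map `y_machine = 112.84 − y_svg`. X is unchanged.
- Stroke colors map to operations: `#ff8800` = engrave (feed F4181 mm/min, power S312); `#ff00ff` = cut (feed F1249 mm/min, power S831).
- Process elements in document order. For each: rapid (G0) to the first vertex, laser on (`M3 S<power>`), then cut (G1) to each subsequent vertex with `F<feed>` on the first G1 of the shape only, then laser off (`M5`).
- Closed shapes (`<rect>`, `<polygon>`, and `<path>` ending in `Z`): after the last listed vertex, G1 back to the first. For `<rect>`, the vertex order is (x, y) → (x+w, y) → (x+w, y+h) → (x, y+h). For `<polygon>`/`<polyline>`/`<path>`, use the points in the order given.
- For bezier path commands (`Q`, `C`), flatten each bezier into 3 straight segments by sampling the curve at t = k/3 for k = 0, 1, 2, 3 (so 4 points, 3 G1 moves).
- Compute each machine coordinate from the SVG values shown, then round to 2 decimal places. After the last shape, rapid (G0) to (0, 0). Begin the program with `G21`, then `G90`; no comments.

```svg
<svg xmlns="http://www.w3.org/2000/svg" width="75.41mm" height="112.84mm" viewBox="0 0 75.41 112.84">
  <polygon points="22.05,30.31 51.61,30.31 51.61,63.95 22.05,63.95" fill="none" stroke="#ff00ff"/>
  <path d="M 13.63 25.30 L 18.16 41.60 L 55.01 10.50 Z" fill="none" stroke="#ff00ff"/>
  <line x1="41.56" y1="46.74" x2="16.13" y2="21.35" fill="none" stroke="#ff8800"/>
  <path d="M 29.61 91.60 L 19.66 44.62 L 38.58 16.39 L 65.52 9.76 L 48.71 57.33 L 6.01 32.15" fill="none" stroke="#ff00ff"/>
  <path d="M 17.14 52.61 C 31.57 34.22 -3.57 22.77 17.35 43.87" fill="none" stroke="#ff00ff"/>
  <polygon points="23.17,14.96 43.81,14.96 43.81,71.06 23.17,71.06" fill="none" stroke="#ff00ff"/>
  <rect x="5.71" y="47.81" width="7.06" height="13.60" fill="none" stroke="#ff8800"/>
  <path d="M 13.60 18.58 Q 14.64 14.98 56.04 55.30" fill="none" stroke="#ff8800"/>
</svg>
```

Since the viewBox matches the mm dimensions, user units are millimetres directly. The only transform is the Y-flip y_m = 112.84 − y_svg.

Shape 1 is a rectangle drawn with `<polygon>`. Its stroke #ff00ff means cut at S831, F1249. After flipping Y the toolpath is (22.05,82.53) → (51.61,82.53) → (51.61,48.89) → (22.05,48.89) → (22.05,82.53), returning to the start.

Shape 2 is a closed polygon drawn with `<path>`. Its stroke #ff00ff means cut at S831, F1249. After flipping Y the toolpath is (13.63,87.54) → (18.16,71.24) → (55.01,102.34) → (13.63,87.54), returning to the start.

Shape 3 is a line segment drawn with `<line>`. Its stroke #ff8800 means engrave at S312, F4181. After flipping Y the toolpath is (41.56,66.10) → (16.13,91.49).

Shape 4 is a open polyline drawn with `<path>`. Its stroke #ff00ff means cut at S831, F1249. After flipping Y the toolpath is (29.61,21.24) → (19.66,68.22) → (38.58,96.45) → (65.52,103.08) → (48.71,55.51) → (6.01,80.69).

Shape 5 is a cubic bezier drawn with `<path>`. Its stroke #ff00ff means cut at S831, F1249. After flipping Y the toolpath is (17.14,60.23) → (18.96,75.36) → (11.20,80.17) → (17.35,68.97).

Shape 6 is a rectangle drawn with `<polygon>`. Its stroke #ff00ff means cut at S831, F1249. After flipping Y the toolpath is (23.17,97.88) → (43.81,97.88) → (43.81,41.78) → (23.17,41.78) → (23.17,97.88), returning to the start.

Shape 7 is a rectangle drawn with `<rect>`. Its stroke #ff8800 means engrave at S312, F4181. After flipping Y the toolpath is (5.71,65.03) → (12.77,65.03) → (12.77,51.43) → (5.71,51.43) → (5.71,65.03), returning to the start.

Shape 8 is a quadratic bezier drawn with `<path>`. Its stroke #ff8800 means engrave at S312, F4181. After flipping Y the toolpath is (13.60,94.26) → (18.78,91.78) → (32.92,79.54) → (56.04,57.54).

G21
G90
G0 X22.05 Y82.53
M3 S831
G1 X51.61 Y82.53 F1249
G1 X51.61 Y48.89
G1 X22.05 Y48.89
G1 X22.05 Y82.53
M5
G0 X13.63 Y87.54
M3 S831
G1 X18.16 Y71.24 F1249
G1 X55.01 Y102.34
G1 X13.63 Y87.54
M5
G0 X41.56 Y66.10
M3 S312
G1 X16.13 Y91.49 F4181
M5
G0 X29.61 Y21.24
M3 S831
G1 X19.66 Y68.22 F1249
G1 X38.58 Y96.45
G1 X65.52 Y103.08
G1 X48.71 Y55.51
G1 X6.01 Y80.69
M5
G0 X17.14 Y60.23
M3 S831
G1 X18.96 Y75.36 F1249
G1 X11.20 Y80.17
G1 X17.35 Y68.97
M5
G0 X23.17 Y97.88
M3 S831
G1 X43.81 Y97.88 F1249
G1 X43.81 Y41.78
G1 X23.17 Y41.78
G1 X23.17 Y97.88
M5
G0 X5.71 Y65.03
M3 S312
G1 X12.77 Y65.03 F4181
G1 X12.77 Y51.43
G1 X5.71 Y51.43
G1 X5.71 Y65.03
M5
G0 X13.60 Y94.26
M3 S312
G1 X18.78 Y91.78 F4181
G1 X32.92 Y79.54
G1 X56.04 Y57.54
M5
G0 X0.00 Y0.00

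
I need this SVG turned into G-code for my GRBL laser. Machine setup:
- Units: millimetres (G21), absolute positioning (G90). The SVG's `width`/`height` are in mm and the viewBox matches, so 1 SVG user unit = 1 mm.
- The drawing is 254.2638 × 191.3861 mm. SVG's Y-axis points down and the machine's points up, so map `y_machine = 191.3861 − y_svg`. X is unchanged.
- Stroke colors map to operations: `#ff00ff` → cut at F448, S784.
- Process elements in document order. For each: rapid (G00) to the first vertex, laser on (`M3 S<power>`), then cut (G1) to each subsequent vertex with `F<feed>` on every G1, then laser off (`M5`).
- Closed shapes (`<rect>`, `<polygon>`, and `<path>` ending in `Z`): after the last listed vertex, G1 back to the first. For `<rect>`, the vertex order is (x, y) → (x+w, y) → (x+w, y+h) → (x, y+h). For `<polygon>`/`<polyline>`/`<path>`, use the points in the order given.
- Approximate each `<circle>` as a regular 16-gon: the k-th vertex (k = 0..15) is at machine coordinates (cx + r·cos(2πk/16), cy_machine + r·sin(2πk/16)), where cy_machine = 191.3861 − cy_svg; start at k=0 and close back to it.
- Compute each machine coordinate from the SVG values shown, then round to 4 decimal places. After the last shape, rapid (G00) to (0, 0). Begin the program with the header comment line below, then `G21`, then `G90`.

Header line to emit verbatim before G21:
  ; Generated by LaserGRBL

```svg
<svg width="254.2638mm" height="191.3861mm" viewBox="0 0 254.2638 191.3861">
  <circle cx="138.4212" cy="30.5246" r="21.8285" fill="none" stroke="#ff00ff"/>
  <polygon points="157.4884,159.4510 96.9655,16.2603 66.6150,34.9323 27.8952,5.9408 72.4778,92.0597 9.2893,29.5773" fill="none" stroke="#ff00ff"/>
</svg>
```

viewBox `0 0 254.2638 191.3861` with mm width/height → 1 unit = 1 mm. Flip: y_m = 191.3861 − y_svg.

**Shape 1** — `<circle>` circle, stroke `#ff00ff` → cut (S784, F448). Machine vertices: (160.2497,160.8615) → (158.5881,169.2149) → (153.8563,176.2966) → (146.7746,181.0284) → (138.4212,182.6900) → (130.0678,181.0284) → (122.9861,176.2966) → (118.2543,169.2149) → (116.5927,160.8615) → (118.2543,152.5081) → (122.9861,145.4264) → (130.0678,140.6946) → (138.4212,139.0330) → (146.7746,140.6946) → (153.8563,145.4264) → (158.5881,152.5081) → (160.2497,160.8615). Closed: final G1 returns to the first vertex.

**Shape 2** — `<polygon>` closed polygon, stroke `#ff00ff` → cut (S784, F448). Machine vertices: (157.4884,31.9351) → (96.9655,175.1258) → (66.6150,156.4538) → (27.8952,185.4453) → (72.4778,99.3264) → (9.2893,161.8088) → (157.4884,31.9351). Closed: final G1 returns to the first vertex.

; Generated by LaserGRBL
G21
G90
G00 X160.2497 Y160.8615
M3 S784
G1 X158.5881 Y169.2149 F448
G1 X153.8563 Y176.2966 F448
G1 X146.7746 Y181.0284 F448
G1 X138.4212 Y182.6900 F448
G1 X130.0678 Y181.0284 F448
G1 X122.9861 Y176.2966 F448
G1 X118.2543 Y169.2149 F448
G1 X116.5927 Y160.8615 F448
G1 X118.2543 Y152.5081 F448
G1 X122.9861 Y145.4264 F448
G1 X130.0678 Y140.6946 F448
G1 X138.4212 Y139.0330 F448
G1 X146.7746 Y140.6946 F448
G1 X153.8563 Y145.4264 F448
G1 X158.5881 Y152.5081 F448
G1 X160.2497 Y160.8615 F448
M5
G00 X157.4884 Y31.9351
M3 S784
G1 X96.9655 Y175.1258 F448
G1 X66.6150 Y156.4538 F448
G1 X27.8952 Y185.4453 F448
G1 X72.4778 Y99.3264 F448
G1 X9.2893 Y161.8088 F448
G1 X157.4884 Y31.9351 F448
M5
G00 X0.0000 Y0.0000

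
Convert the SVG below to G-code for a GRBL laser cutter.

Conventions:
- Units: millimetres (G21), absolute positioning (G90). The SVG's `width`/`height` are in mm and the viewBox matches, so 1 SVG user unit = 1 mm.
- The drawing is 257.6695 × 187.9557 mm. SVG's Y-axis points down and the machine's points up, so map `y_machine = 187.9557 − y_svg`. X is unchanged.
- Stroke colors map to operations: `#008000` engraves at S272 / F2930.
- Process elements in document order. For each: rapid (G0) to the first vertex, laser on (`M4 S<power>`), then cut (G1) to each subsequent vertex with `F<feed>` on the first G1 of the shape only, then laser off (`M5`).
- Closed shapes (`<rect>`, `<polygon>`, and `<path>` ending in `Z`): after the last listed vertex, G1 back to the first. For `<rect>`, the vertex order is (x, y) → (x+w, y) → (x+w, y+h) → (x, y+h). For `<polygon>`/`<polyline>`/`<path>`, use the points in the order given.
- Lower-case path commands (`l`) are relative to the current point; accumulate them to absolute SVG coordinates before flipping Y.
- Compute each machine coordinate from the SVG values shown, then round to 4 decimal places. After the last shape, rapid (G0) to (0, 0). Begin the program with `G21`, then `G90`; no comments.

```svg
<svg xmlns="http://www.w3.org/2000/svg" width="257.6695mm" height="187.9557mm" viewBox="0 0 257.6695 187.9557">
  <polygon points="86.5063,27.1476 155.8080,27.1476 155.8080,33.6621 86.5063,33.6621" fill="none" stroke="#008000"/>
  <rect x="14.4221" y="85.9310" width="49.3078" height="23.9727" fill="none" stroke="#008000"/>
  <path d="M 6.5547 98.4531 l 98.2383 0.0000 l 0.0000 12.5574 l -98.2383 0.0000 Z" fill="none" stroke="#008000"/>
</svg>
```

1 u = 1 mm; y_m = 187.9557 − y.

[1] `<polygon>` rectangle, #008000→engrave S272 F2930: (86.5063,160.8081) → (155.8080,160.8081) → (155.8080,154.2936) → (86.5063,154.2936) → (86.5063,160.8081) (closed)

[2] `<rect>` rectangle, #008000→engrave S272 F2930: (14.4221,102.0247) → (63.7299,102.0247) → (63.7299,78.0520) → (14.4221,78.0520) → (14.4221,102.0247) (closed)

[3] `<path>` rectangle, #008000→engrave S272 F2930: (6.5547,89.5026) → (104.7930,89.5026) → (104.7930,76.9452) → (6.5547,76.9452) → (6.5547,89.5026) (closed)

G21
G90
G0 X86.5063 Y160.8081
M4 S272
G1 X155.8080 Y160.8081 F2930
G1 X155.8080 Y154.2936
G1 X86.5063 Y154.2936
G1 X86.5063 Y160.8081
M5
G0 X14.4221 Y102.0247
M4 S272
G1 X63.7299 Y102.0247 F2930
G1 X63.7299 Y78.0520
G1 X14.4221 Y78.0520
G1 X14.4221 Y102.0247
M5
G0 X6.5547 Y89.5026
M4 S272
G1 X104.7930 Y89.5026 F2930
G1 X104.7930 Y76.9452
G1 X6.5547 Y76.9452
G1 X6.5547 Y89.5026
M5
G0 X0.0000 Y0.0000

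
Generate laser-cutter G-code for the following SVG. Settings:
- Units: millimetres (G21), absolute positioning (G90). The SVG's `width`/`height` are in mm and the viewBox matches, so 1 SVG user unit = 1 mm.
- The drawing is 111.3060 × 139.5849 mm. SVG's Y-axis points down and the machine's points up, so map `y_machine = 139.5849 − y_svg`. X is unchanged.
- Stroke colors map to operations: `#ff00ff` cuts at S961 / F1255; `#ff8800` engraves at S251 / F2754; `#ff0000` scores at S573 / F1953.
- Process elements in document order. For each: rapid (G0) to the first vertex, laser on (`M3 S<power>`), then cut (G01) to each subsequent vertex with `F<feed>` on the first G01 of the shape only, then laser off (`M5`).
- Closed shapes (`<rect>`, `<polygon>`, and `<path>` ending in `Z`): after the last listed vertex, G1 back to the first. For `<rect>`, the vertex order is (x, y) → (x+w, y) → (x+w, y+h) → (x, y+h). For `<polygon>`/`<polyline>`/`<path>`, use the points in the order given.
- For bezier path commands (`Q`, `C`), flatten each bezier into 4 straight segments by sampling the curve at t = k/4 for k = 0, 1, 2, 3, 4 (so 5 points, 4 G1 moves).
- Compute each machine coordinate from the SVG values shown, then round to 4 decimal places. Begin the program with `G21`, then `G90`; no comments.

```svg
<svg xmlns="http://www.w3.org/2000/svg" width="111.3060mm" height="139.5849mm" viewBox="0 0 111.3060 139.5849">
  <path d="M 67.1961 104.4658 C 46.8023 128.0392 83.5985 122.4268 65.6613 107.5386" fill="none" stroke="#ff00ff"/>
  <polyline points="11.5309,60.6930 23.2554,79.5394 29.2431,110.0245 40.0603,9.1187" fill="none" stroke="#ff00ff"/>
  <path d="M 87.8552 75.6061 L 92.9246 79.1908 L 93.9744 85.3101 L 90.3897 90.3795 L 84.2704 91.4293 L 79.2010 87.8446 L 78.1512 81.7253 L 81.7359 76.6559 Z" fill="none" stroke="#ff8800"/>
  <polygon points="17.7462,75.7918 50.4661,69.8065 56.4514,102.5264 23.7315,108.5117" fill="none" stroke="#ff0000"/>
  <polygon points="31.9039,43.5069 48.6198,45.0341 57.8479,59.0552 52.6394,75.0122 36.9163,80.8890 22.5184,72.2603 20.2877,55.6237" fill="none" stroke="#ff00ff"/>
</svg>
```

G21
G90
G0 X67.1961 Y35.1191
M3 S961
G01 X60.8751 Y22.6003 F1255
G01 X65.5075 Y19.1596
G01 X70.6005 Y22.9305
G01 X65.6613 Y32.0463
M5
G0 X11.5309 Y78.8919
M3 S961
G01 X23.2554 Y60.0455 F1255
G01 X29.2431 Y29.5604
G01 X40.0603 Y130.4662
M5
G0 X87.8552 Y63.9788
M3 S251
G01 X92.9246 Y60.3941 F2754
G01 X93.9744 Y54.2748
G01 X90.3897 Y49.2054
G01 X84.2704 Y48.1556
G01 X79.2010 Y51.7403
G01 X78.1512 Y57.8596
G01 X81.7359 Y62.9290
G01 X87.8552 Y63.9788
M5
G0 X17.7462 Y63.7931
M3 S573
G01 X50.4661 Y69.7784 F1953
G01 X56.4514 Y37.0585
G01 X23.7315 Y31.0732
G01 X17.7462 Y63.7931
M5
G0 X31.9039 Y96.0780
M3 S961
G01 X48.6198 Y94.5508 F1255
G01 X57.8479 Y80.5297
G01 X52.6394 Y64.5727
G01 X36.9163 Y58.6959
G01 X22.5184 Y67.3246
G01 X20.2877 Y83.9612
G01 X31.9039 Y96.0780
M5

1 u = 1 mm; y_m = 139.5849 − y.

[1] `<path>` cubic bezier, #ff00ff→cut S961 F1255: (67.1961,35.1191) → (60.8751,22.6003) → (65.5075,19.1596) → (70.6005,22.9305) → (65.6613,32.0463)

[2] `<polyline>` open polyline, #ff00ff→cut S961 F1255: (11.5309,78.8919) → (23.2554,60.0455) → (29.2431,29.5604) → (40.0603,130.4662)

[3] `<path>` regular polygon, #ff8800→engrave S251 F2754: (87.8552,63.9788) → (92.9246,60.3941) → (93.9744,54.2748) → (90.3897,49.2054) → (84.2704,48.1556) → (79.2010,51.7403) → (78.1512,57.8596) → (81.7359,62.9290) → (87.8552,63.9788) (closed)

[4] `<polygon>` regular polygon, #ff0000→score S573 F1953: (17.7462,63.7931) → (50.4661,69.7784) → (56.4514,37.0585) → (23.7315,31.0732) → (17.7462,63.7931) (closed)

[5] `<polygon>` regular polygon, #ff00ff→cut S961 F1255: (31.9039,96.0780) → (48.6198,94.5508) → (57.8479,80.5297) → (52.6394,64.5727) → (36.9163,58.6959) → (22.5184,67.3246) → (20.2877,83.9612) → (31.9039,96.0780) (closed)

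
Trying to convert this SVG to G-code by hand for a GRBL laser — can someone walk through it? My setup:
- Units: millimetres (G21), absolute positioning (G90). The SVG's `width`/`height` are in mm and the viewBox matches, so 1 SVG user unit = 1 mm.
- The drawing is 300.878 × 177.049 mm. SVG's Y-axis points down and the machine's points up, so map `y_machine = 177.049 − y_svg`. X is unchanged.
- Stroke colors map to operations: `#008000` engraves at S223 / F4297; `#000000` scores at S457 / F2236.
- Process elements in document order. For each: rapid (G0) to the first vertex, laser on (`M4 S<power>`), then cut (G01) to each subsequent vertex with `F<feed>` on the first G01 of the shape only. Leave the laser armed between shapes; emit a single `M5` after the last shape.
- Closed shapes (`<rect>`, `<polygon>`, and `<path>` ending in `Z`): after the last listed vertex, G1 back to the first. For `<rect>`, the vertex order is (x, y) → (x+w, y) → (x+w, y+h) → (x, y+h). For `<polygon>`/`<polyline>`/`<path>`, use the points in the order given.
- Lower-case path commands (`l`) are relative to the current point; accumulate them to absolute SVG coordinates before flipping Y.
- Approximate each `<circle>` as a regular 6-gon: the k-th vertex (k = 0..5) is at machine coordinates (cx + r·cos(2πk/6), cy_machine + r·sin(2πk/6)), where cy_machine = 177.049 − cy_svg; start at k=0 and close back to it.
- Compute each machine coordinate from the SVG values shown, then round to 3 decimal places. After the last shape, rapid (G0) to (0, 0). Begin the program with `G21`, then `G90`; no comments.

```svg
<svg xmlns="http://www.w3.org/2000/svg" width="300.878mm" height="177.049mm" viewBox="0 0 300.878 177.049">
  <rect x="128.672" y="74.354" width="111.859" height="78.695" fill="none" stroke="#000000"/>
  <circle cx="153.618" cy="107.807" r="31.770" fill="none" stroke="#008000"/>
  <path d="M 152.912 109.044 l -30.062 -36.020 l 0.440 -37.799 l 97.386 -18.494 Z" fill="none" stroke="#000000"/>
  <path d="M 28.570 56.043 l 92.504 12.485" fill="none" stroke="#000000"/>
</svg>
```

G21
G90
G0 X128.672 Y102.695
M4 S457
G01 X240.531 Y102.695 F2236
G01 X240.531 Y24.000
G01 X128.672 Y24.000
G01 X128.672 Y102.695
G0 X185.388 Y69.242
M4 S223
G01 X169.503 Y96.756 F4297
G01 X137.733 Y96.756
G01 X121.848 Y69.242
G01 X137.733 Y41.728
G01 X169.503 Y41.728
G01 X185.388 Y69.242
G0 X152.912 Y68.005
M4 S457
G01 X122.850 Y104.025 F2236
G01 X123.290 Y141.824
G01 X220.676 Y160.318
G01 X152.912 Y68.005
G0 X28.570 Y121.006
M4 S457
G01 X121.074 Y108.521 F2236
M5
G0 X0.000 Y0.000

1 u = 1 mm; y_m = 177.049 − y.

[1] `<rect>` rectangle, #000000→score S457 F2236: (128.672,102.695) → (240.531,102.695) → (240.531,24.000) → (128.672,24.000) → (128.672,102.695) (closed)

[2] `<circle>` circle, #008000→engrave S223 F4297: (185.388,69.242) → (169.503,96.756) → (137.733,96.756) → (121.848,69.242) → (137.733,41.728) → (169.503,41.728) → (185.388,69.242) (closed)

[3] `<path>` closed polygon, #000000→score S457 F2236: (152.912,68.005) → (122.850,104.025) → (123.290,141.824) → (220.676,160.318) → (152.912,68.005) (closed)

[4] `<path>` line segment, #000000→score S457 F2236: (28.570,121.006) → (121.074,108.521)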